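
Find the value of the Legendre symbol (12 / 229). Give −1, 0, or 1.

Euler's criterion: (12/229) ≡ 12^114 (mod 229).
12^2 ≡ 144 (mod 229)
12^4 ≡ 126 (mod 229)
12^8 ≡ 75 (mod 229)
12^16 ≡ 129 (mod 229)
12^32 ≡ 153 (mod 229)
12^64 ≡ 51 (mod 229)
12^114 = 12^(64+32+16+2) ≡ 1 (mod 229).
Result is 1, so (12/229) = 1.

1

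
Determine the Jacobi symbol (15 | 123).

0

Reciprocity: 15 ≡ 3 and 123 ≡ 3 (mod 4), so (15/123) = −(123/15).
Reduce top mod 15: now compute (3/15).
Reciprocity: 3 ≡ 3 and 15 ≡ 3 (mod 4), so (3/15) = −(15/3).
Reduce top mod 3: now compute (0/3).
Top reduces to 0: gcd > 1, so the symbol is 0.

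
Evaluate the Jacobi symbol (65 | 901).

1

Reciprocity: 65 ≡ 1 and 901 ≡ 1 (mod 4), so (65/901) = +(901/65).
Reduce top mod 65: now compute (56/65).
Pull out 2^3: since 65 ≡ 1 (mod 8), (2/65) = +1, so (2/65)^3 = +1.
Reciprocity: 7 ≡ 3 and 65 ≡ 1 (mod 4), so (7/65) = +(65/7).
Reduce top mod 7: now compute (2/7).
Pull out 2: since 7 ≡ 7 (mod 8), (2/7) = +1.
Reached (1/7) = 1. Collecting the sign flips along the way, the symbol is +1.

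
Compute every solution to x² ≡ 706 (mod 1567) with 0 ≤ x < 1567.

552, 1015

Since 1567 ≡ 3 (mod 4), a square root of 706 is 706^((1567+1)/4) = 706^392 mod 1567.
Repeated squaring: 706^2≡130, 706^4≡1230, 706^8≡745, 706^16≡307, 706^32≡229, 706^64≡730, 706^128≡120, 706^256≡297 (mod 1567).
706^392 = 706^(256+128+8) ≡ 552 (mod 1567).
Check: 552² = 304704 ≡ 706 (mod 1567). The two roots are 552 and 1015.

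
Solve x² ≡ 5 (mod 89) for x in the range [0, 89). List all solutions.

89 ≡ 1 (mod 4), so we find a root by search.
Trying successive values, 19² = 361 ≡ 5 (mod 89). The other root is 89 − 19 = 70.

19, 70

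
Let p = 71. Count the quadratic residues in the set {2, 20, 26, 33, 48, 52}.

3

(2/71) = +1 → QR.
(20/71) = +1 → QR.
(26/71) = -1 → non-residue.
(33/71) = -1 → non-residue.
(48/71) = +1 → QR.
(52/71) = -1 → non-residue.
Total quadratic residues among the 6: 3.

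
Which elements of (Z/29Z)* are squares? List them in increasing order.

1,4,5,6,7,9,13,16,20,22,23,24,25,28

Square k = 1,…,14 (k and 29−k give the same square):
1²=1, 2²=4, 3²=9, 4²=16, 5²=25, 6²≡7, 7²≡20, 8²≡6, 9²≡23, 10²≡13, 11²≡5, 12²≡28, 13²≡24, 14²≡22 (mod 29).
So the quadratic residues mod 29 are {1, 4, 5, 6, 7, 9, 13, 16, 20, 22, 23, 24, 25, 28}.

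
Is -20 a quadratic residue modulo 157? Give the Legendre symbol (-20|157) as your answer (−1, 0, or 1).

-1

Euler's criterion: (-20/157) ≡ 137^78 (mod 157).
137^2 ≡ 86 (mod 157)
137^4 ≡ 17 (mod 157)
137^8 ≡ 132 (mod 157)
137^16 ≡ 154 (mod 157)
137^32 ≡ 9 (mod 157)
137^64 ≡ 81 (mod 157)
137^78 = 137^(64+8+4+2) ≡ 156 (mod 157).
Result is 156 ≡ −1, so (-20/157) = −1.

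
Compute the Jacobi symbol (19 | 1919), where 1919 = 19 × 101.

Reciprocity: 19 ≡ 3 and 1919 ≡ 3 (mod 4), so (19/1919) = −(1919/19).
Reduce top mod 19: now compute (0/19).
Top reduces to 0: gcd > 1, so the symbol is 0.

0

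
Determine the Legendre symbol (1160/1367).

-1

Pull out 2^3: since 1367 ≡ 7 (mod 8), (2/1367) = +1, so (2/1367)^3 = +1.
Reciprocity: 145 ≡ 1 and 1367 ≡ 3 (mod 4), so (145/1367) = +(1367/145).
Reduce top mod 145: now compute (62/145).
Pull out 2: since 145 ≡ 1 (mod 8), (2/145) = +1.
Reciprocity: 31 ≡ 3 and 145 ≡ 1 (mod 4), so (31/145) = +(145/31).
Reduce top mod 31: now compute (21/31).
Reciprocity: 21 ≡ 1 and 31 ≡ 3 (mod 4), so (21/31) = +(31/21).
Reduce top mod 21: now compute (10/21).
Pull out 2: since 21 ≡ 5 (mod 8), (2/21) = -1.
Reciprocity: 5 ≡ 1 and 21 ≡ 1 (mod 4), so (5/21) = +(21/5).
Reduce top mod 5: now compute (1/5).
Reached (1/5) = 1. Collecting the sign flips along the way, the symbol is -1.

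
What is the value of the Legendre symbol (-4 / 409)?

First reduce: -4 ≡ 405 (mod 409).
Reciprocity: 405 ≡ 1 and 409 ≡ 1 (mod 4), so (405/409) = +(409/405).
Reduce top mod 405: now compute (4/405).
Pull out 2^2: since 405 ≡ 5 (mod 8), (2/405) = -1, so (2/405)^2 = +1.
Reached (1/405) = 1. Collecting the sign flips along the way, the symbol is +1.

1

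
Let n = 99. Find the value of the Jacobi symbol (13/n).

Reciprocity: 13 ≡ 1 and 99 ≡ 3 (mod 4), so (13/99) = +(99/13).
Reduce top mod 13: now compute (8/13).
Pull out 2^3: since 13 ≡ 5 (mod 8), (2/13) = -1, so (2/13)^3 = -1.
Reached (1/13) = 1. Collecting the sign flips along the way, the symbol is -1.

-1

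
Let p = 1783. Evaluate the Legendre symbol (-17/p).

First reduce: -17 ≡ 1766 (mod 1783).
Pull out 2: since 1783 ≡ 7 (mod 8), (2/1783) = +1.
Reciprocity: 883 ≡ 3 and 1783 ≡ 3 (mod 4), so (883/1783) = −(1783/883).
Reduce top mod 883: now compute (17/883).
Reciprocity: 17 ≡ 1 and 883 ≡ 3 (mod 4), so (17/883) = +(883/17).
Reduce top mod 17: now compute (16/17).
Pull out 2^4: since 17 ≡ 1 (mod 8), (2/17) = +1, so (2/17)^4 = +1.
Reached (1/17) = 1. Collecting the sign flips along the way, the symbol is -1.

-1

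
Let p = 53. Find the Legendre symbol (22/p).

Pull out 2: since 53 ≡ 5 (mod 8), (2/53) = -1.
Reciprocity: 11 ≡ 3 and 53 ≡ 1 (mod 4), so (11/53) = +(53/11).
Reduce top mod 11: now compute (9/11).
Reciprocity: 9 ≡ 1 and 11 ≡ 3 (mod 4), so (9/11) = +(11/9).
Reduce top mod 9: now compute (2/9).
Pull out 2: since 9 ≡ 1 (mod 8), (2/9) = +1.
Reached (1/9) = 1. Collecting the sign flips along the way, the symbol is -1.

-1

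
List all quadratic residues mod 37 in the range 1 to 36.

1, 3, 4, 7, 9, 10, 11, 12, 16, 21, 25, 26, 27, 28, 30, 33, 34, 36

Square k = 1,…,18 (k and 37−k give the same square):
1²=1, 2²=4, 3²=9, 4²=16, 5²=25, 6²=36, 7²≡12, 8²≡27, 9²≡7, 10²≡26, 11²≡10, 12²≡33, 13²≡21, 14²≡11, 15²≡3, 16²≡34, 17²≡30, 18²≡28 (mod 37).
So the quadratic residues mod 37 are {1, 3, 4, 7, 9, 10, 11, 12, 16, 21, 25, 26, 27, 28, 30, 33, 34, 36}.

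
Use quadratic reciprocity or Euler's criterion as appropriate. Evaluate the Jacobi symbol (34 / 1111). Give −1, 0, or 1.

-1

Pull out 2: since 1111 ≡ 7 (mod 8), (2/1111) = +1.
Reciprocity: 17 ≡ 1 and 1111 ≡ 3 (mod 4), so (17/1111) = +(1111/17).
Reduce top mod 17: now compute (6/17).
Pull out 2: since 17 ≡ 1 (mod 8), (2/17) = +1.
Reciprocity: 3 ≡ 3 and 17 ≡ 1 (mod 4), so (3/17) = +(17/3).
Reduce top mod 3: now compute (2/3).
Pull out 2: since 3 ≡ 3 (mod 8), (2/3) = -1.
Reached (1/3) = 1. Collecting the sign flips along the way, the symbol is -1.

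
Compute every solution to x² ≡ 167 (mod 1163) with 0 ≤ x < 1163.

Since 1163 ≡ 3 (mod 4), a square root of 167 is 167^((1163+1)/4) = 167^291 mod 1163.
Repeated squaring: 167^2≡1140, 167^4≡529, 167^8≡721, 167^16≡1143, 167^32≡400, 167^64≡669, 167^128≡969, 167^256≡420 (mod 1163).
167^291 = 167^(256+32+2+1) ≡ 224 (mod 1163).
Check: 224² = 50176 ≡ 167 (mod 1163). The two roots are 224 and 939.

224, 939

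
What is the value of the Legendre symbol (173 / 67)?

First reduce: 173 ≡ 39 (mod 67).
Reciprocity: 39 ≡ 3 and 67 ≡ 3 (mod 4), so (39/67) = −(67/39).
Reduce top mod 39: now compute (28/39).
Pull out 2^2: since 39 ≡ 7 (mod 8), (2/39) = +1, so (2/39)^2 = +1.
Reciprocity: 7 ≡ 3 and 39 ≡ 3 (mod 4), so (7/39) = −(39/7).
Reduce top mod 7: now compute (4/7).
Pull out 2^2: since 7 ≡ 7 (mod 8), (2/7) = +1, so (2/7)^2 = +1.
Reached (1/7) = 1. Collecting the sign flips along the way, the symbol is +1.

1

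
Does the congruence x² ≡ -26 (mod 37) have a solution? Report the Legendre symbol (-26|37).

First reduce: -26 ≡ 11 (mod 37).
Reciprocity: 11 ≡ 3 and 37 ≡ 1 (mod 4), so (11/37) = +(37/11).
Reduce top mod 11: now compute (4/11).
Pull out 2^2: since 11 ≡ 3 (mod 8), (2/11) = -1, so (2/11)^2 = +1.
Reached (1/11) = 1. Collecting the sign flips along the way, the symbol is +1.

1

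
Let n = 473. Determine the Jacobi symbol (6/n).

-1

Pull out 2: since 473 ≡ 1 (mod 8), (2/473) = +1.
Reciprocity: 3 ≡ 3 and 473 ≡ 1 (mod 4), so (3/473) = +(473/3).
Reduce top mod 3: now compute (2/3).
Pull out 2: since 3 ≡ 3 (mod 8), (2/3) = -1.
Reached (1/3) = 1. Collecting the sign flips along the way, the symbol is -1.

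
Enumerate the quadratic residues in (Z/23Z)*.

Square k = 1,…,11 (k and 23−k give the same square):
1²=1, 2²=4, 3²=9, 4²=16, 5²≡2, 6²≡13, 7²≡3, 8²≡18, 9²≡12, 10²≡8, 11²≡6 (mod 23).
So the quadratic residues mod 23 are {1, 2, 3, 4, 6, 8, 9, 12, 13, 16, 18}.

1 2 3 4 6 8 9 12 13 16 18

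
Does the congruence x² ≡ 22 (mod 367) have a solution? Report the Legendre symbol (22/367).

Euler's criterion: (22/367) ≡ 22^183 (mod 367).
22^2 ≡ 117 (mod 367)
22^4 ≡ 110 (mod 367)
22^8 ≡ 356 (mod 367)
22^16 ≡ 121 (mod 367)
22^32 ≡ 328 (mod 367)
22^64 ≡ 53 (mod 367)
22^128 ≡ 240 (mod 367)
22^183 = 22^(128+32+16+4+2+1) ≡ 366 (mod 367).
Result is 366 ≡ −1, so (22/367) = −1.

-1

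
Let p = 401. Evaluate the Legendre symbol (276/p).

1

Pull out 2^2: since 401 ≡ 1 (mod 8), (2/401) = +1, so (2/401)^2 = +1.
Reciprocity: 69 ≡ 1 and 401 ≡ 1 (mod 4), so (69/401) = +(401/69).
Reduce top mod 69: now compute (56/69).
Pull out 2^3: since 69 ≡ 5 (mod 8), (2/69) = -1, so (2/69)^3 = -1.
Reciprocity: 7 ≡ 3 and 69 ≡ 1 (mod 4), so (7/69) = +(69/7).
Reduce top mod 7: now compute (6/7).
Pull out 2: since 7 ≡ 7 (mod 8), (2/7) = +1.
Reciprocity: 3 ≡ 3 and 7 ≡ 3 (mod 4), so (3/7) = −(7/3).
Reduce top mod 3: now compute (1/3).
Reached (1/3) = 1. Collecting the sign flips along the way, the symbol is +1.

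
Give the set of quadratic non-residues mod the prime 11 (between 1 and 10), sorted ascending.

2, 6, 7, 8, 10

Square k = 1,…,5 (k and 11−k give the same square):
1²=1, 2²=4, 3²=9, 4²≡5, 5²≡3 (mod 11).
The residues are {1, 3, 4, 5, 9}; the non-residues are the remaining 5 nonzero classes.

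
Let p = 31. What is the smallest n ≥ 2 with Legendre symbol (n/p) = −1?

(2/31) = +1, so 2 is a residue.
(3/31) = −1, so 3 is the smallest positive non-residue mod 31.

3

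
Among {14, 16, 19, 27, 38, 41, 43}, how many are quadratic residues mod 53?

3

(14/53) = -1 → non-residue.
(16/53) = +1 → QR.
(19/53) = -1 → non-residue.
(27/53) = -1 → non-residue.
(38/53) = +1 → QR.
(41/53) = -1 → non-residue.
(43/53) = +1 → QR.
Total quadratic residues among the 7: 3.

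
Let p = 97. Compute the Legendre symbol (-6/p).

1

Euler's criterion: (-6/97) ≡ 91^48 (mod 97).
91^2 ≡ 36 (mod 97)
91^4 ≡ 35 (mod 97)
91^8 ≡ 61 (mod 97)
91^16 ≡ 35 (mod 97)
91^32 ≡ 61 (mod 97)
91^48 = 91^(32+16) ≡ 1 (mod 97).
Result is 1, so (-6/97) = 1.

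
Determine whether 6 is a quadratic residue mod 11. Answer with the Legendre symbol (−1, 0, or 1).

Pull out 2: since 11 ≡ 3 (mod 8), (2/11) = -1.
Reciprocity: 3 ≡ 3 and 11 ≡ 3 (mod 4), so (3/11) = −(11/3).
Reduce top mod 3: now compute (2/3).
Pull out 2: since 3 ≡ 3 (mod 8), (2/3) = -1.
Reached (1/3) = 1. Collecting the sign flips along the way, the symbol is -1.

-1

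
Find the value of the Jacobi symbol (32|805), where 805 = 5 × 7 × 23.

-1

Pull out 2^5: since 805 ≡ 5 (mod 8), (2/805) = -1, so (2/805)^5 = -1.
Reached (1/805) = 1. Collecting the sign flips along the way, the symbol is -1.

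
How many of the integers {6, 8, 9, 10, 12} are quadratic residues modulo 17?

(6/17) = -1 → non-residue.
(8/17) = +1 → QR.
(9/17) = +1 → QR.
(10/17) = -1 → non-residue.
(12/17) = -1 → non-residue.
Total quadratic residues among the 5: 2.

2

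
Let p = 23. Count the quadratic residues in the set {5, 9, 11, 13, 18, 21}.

3

(5/23) = -1 → non-residue.
(9/23) = +1 → QR.
(11/23) = -1 → non-residue.
(13/23) = +1 → QR.
(18/23) = +1 → QR.
(21/23) = -1 → non-residue.
Total quadratic residues among the 6: 3.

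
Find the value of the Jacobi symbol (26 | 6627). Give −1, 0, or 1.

-1

Pull out 2: since 6627 ≡ 3 (mod 8), (2/6627) = -1.
Reciprocity: 13 ≡ 1 and 6627 ≡ 3 (mod 4), so (13/6627) = +(6627/13).
Reduce top mod 13: now compute (10/13).
Pull out 2: since 13 ≡ 5 (mod 8), (2/13) = -1.
Reciprocity: 5 ≡ 1 and 13 ≡ 1 (mod 4), so (5/13) = +(13/5).
Reduce top mod 5: now compute (3/5).
Reciprocity: 3 ≡ 3 and 5 ≡ 1 (mod 4), so (3/5) = +(5/3).
Reduce top mod 3: now compute (2/3).
Pull out 2: since 3 ≡ 3 (mod 8), (2/3) = -1.
Reached (1/3) = 1. Collecting the sign flips along the way, the symbol is -1.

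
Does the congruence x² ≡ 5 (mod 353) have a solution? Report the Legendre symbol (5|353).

Reciprocity: 5 ≡ 1 and 353 ≡ 1 (mod 4), so (5/353) = +(353/5).
Reduce top mod 5: now compute (3/5).
Reciprocity: 3 ≡ 3 and 5 ≡ 1 (mod 4), so (3/5) = +(5/3).
Reduce top mod 3: now compute (2/3).
Pull out 2: since 3 ≡ 3 (mod 8), (2/3) = -1.
Reached (1/3) = 1. Collecting the sign flips along the way, the symbol is -1.

-1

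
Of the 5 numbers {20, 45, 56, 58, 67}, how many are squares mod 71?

(20/71) = +1 → QR.
(45/71) = +1 → QR.
(56/71) = -1 → non-residue.
(58/71) = +1 → QR.
(67/71) = -1 → non-residue.
Total quadratic residues among the 5: 3.

3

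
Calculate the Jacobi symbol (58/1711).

0

Pull out 2: since 1711 ≡ 7 (mod 8), (2/1711) = +1.
Reciprocity: 29 ≡ 1 and 1711 ≡ 3 (mod 4), so (29/1711) = +(1711/29).
Reduce top mod 29: now compute (0/29).
Top reduces to 0: gcd > 1, so the symbol is 0.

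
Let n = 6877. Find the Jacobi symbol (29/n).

1

Reciprocity: 29 ≡ 1 and 6877 ≡ 1 (mod 4), so (29/6877) = +(6877/29).
Reduce top mod 29: now compute (4/29).
Pull out 2^2: since 29 ≡ 5 (mod 8), (2/29) = -1, so (2/29)^2 = +1.
Reached (1/29) = 1. Collecting the sign flips along the way, the symbol is +1.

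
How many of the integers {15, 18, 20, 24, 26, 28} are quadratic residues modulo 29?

3

(15/29) = -1 → non-residue.
(18/29) = -1 → non-residue.
(20/29) = +1 → QR.
(24/29) = +1 → QR.
(26/29) = -1 → non-residue.
(28/29) = +1 → QR.
Total quadratic residues among the 6: 3.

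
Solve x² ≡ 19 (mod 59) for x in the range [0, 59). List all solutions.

Since 59 ≡ 3 (mod 4), a square root of 19 is 19^((59+1)/4) = 19^15 mod 59.
Repeated squaring: 19^2≡7, 19^4≡49, 19^8≡41 (mod 59).
19^15 = 19^(8+4+2+1) ≡ 45 (mod 59).
Check: 45² = 2025 ≡ 19 (mod 59). The two roots are 14 and 45.

14, 45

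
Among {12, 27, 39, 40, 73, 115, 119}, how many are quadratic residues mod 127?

(12/127) = -1 → non-residue.
(27/127) = -1 → non-residue.
(39/127) = -1 → non-residue.
(40/127) = -1 → non-residue.
(73/127) = +1 → QR.
(115/127) = +1 → QR.
(119/127) = -1 → non-residue.
Total quadratic residues among the 7: 2.

2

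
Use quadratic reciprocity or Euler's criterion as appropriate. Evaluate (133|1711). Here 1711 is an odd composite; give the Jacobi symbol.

-1

Reciprocity: 133 ≡ 1 and 1711 ≡ 3 (mod 4), so (133/1711) = +(1711/133).
Reduce top mod 133: now compute (115/133).
Reciprocity: 115 ≡ 3 and 133 ≡ 1 (mod 4), so (115/133) = +(133/115).
Reduce top mod 115: now compute (18/115).
Pull out 2: since 115 ≡ 3 (mod 8), (2/115) = -1.
Reciprocity: 9 ≡ 1 and 115 ≡ 3 (mod 4), so (9/115) = +(115/9).
Reduce top mod 9: now compute (7/9).
Reciprocity: 7 ≡ 3 and 9 ≡ 1 (mod 4), so (7/9) = +(9/7).
Reduce top mod 7: now compute (2/7).
Pull out 2: since 7 ≡ 7 (mod 8), (2/7) = +1.
Reached (1/7) = 1. Collecting the sign flips along the way, the symbol is -1.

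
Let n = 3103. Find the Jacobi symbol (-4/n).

First reduce: -4 ≡ 3099 (mod 3103).
Reciprocity: 3099 ≡ 3 and 3103 ≡ 3 (mod 4), so (3099/3103) = −(3103/3099).
Reduce top mod 3099: now compute (4/3099).
Pull out 2^2: since 3099 ≡ 3 (mod 8), (2/3099) = -1, so (2/3099)^2 = +1.
Reached (1/3099) = 1. Collecting the sign flips along the way, the symbol is -1.

-1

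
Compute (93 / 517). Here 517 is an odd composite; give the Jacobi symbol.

Reciprocity: 93 ≡ 1 and 517 ≡ 1 (mod 4), so (93/517) = +(517/93).
Reduce top mod 93: now compute (52/93).
Pull out 2^2: since 93 ≡ 5 (mod 8), (2/93) = -1, so (2/93)^2 = +1.
Reciprocity: 13 ≡ 1 and 93 ≡ 1 (mod 4), so (13/93) = +(93/13).
Reduce top mod 13: now compute (2/13).
Pull out 2: since 13 ≡ 5 (mod 8), (2/13) = -1.
Reached (1/13) = 1. Collecting the sign flips along the way, the symbol is -1.

-1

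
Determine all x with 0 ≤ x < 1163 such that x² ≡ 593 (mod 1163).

Since 1163 ≡ 3 (mod 4), a square root of 593 is 593^((1163+1)/4) = 593^291 mod 1163.
Repeated squaring: 593^2≡423, 593^4≡990, 593^8≡854, 593^16≡115, 593^32≡432, 593^64≡544, 593^128≡534, 593^256≡221 (mod 1163).
593^291 = 593^(256+32+2+1) ≡ 428 (mod 1163).
Check: 428² = 183184 ≡ 593 (mod 1163). The two roots are 428 and 735.

428, 735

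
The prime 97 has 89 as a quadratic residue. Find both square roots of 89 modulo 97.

97 ≡ 1 (mod 4), so we find a root by search.
Trying successive values, 34² = 1156 ≡ 89 (mod 97). The other root is 97 − 34 = 63.

34, 63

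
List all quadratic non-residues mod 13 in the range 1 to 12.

Square k = 1,…,6 (k and 13−k give the same square):
1²=1, 2²=4, 3²=9, 4²≡3, 5²≡12, 6²≡10 (mod 13).
The residues are {1, 3, 4, 9, 10, 12}; the non-residues are the remaining 6 nonzero classes.

2 5 6 7 8 11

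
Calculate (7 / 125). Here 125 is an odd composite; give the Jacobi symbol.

Reciprocity: 7 ≡ 3 and 125 ≡ 1 (mod 4), so (7/125) = +(125/7).
Reduce top mod 7: now compute (6/7).
Pull out 2: since 7 ≡ 7 (mod 8), (2/7) = +1.
Reciprocity: 3 ≡ 3 and 7 ≡ 3 (mod 4), so (3/7) = −(7/3).
Reduce top mod 3: now compute (1/3).
Reached (1/3) = 1. Collecting the sign flips along the way, the symbol is -1.

-1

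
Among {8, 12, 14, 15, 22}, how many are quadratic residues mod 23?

(8/23) = +1 → QR.
(12/23) = +1 → QR.
(14/23) = -1 → non-residue.
(15/23) = -1 → non-residue.
(22/23) = -1 → non-residue.
Total quadratic residues among the 5: 2.

2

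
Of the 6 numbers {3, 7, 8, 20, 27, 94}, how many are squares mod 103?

(3/103) = -1 → non-residue.
(7/103) = +1 → QR.
(8/103) = +1 → QR.
(20/103) = -1 → non-residue.
(27/103) = -1 → non-residue.
(94/103) = -1 → non-residue.
Total quadratic residues among the 6: 2.

2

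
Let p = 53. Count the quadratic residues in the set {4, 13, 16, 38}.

(4/53) = +1 → QR.
(13/53) = +1 → QR.
(16/53) = +1 → QR.
(38/53) = +1 → QR.
Total quadratic residues among the 4: 4.

4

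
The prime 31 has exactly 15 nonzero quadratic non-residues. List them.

Square k = 1,…,15 (k and 31−k give the same square):
1²=1, 2²=4, 3²=9, 4²=16, 5²=25, 6²≡5, 7²≡18, 8²≡2, 9²≡19, 10²≡7, 11²≡28, 12²≡20, 13²≡14, 14²≡10, 15²≡8 (mod 31).
The residues are {1, 2, 4, 5, 7, 8, 9, 10, 14, 16, 18, 19, 20, 25, 28}; the non-residues are the remaining 15 nonzero classes.

3 6 11 12 13 15 17 21 22 23 24 26 27 29 30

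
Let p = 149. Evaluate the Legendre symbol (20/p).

1

Pull out 2^2: since 149 ≡ 5 (mod 8), (2/149) = -1, so (2/149)^2 = +1.
Reciprocity: 5 ≡ 1 and 149 ≡ 1 (mod 4), so (5/149) = +(149/5).
Reduce top mod 5: now compute (4/5).
Pull out 2^2: since 5 ≡ 5 (mod 8), (2/5) = -1, so (2/5)^2 = +1.
Reached (1/5) = 1. Collecting the sign flips along the way, the symbol is +1.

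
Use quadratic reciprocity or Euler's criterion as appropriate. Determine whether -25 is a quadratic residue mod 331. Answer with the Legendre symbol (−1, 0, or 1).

First reduce: -25 ≡ 306 (mod 331).
Pull out 2: since 331 ≡ 3 (mod 8), (2/331) = -1.
Reciprocity: 153 ≡ 1 and 331 ≡ 3 (mod 4), so (153/331) = +(331/153).
Reduce top mod 153: now compute (25/153).
Reciprocity: 25 ≡ 1 and 153 ≡ 1 (mod 4), so (25/153) = +(153/25).
Reduce top mod 25: now compute (3/25).
Reciprocity: 3 ≡ 3 and 25 ≡ 1 (mod 4), so (3/25) = +(25/3).
Reduce top mod 3: now compute (1/3).
Reached (1/3) = 1. Collecting the sign flips along the way, the symbol is -1.

-1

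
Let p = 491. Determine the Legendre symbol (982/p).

First reduce: 982 ≡ 0 (mod 491).
Top reduces to 0: gcd > 1, so the symbol is 0.

0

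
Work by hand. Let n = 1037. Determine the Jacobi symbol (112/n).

1

Pull out 2^4: since 1037 ≡ 5 (mod 8), (2/1037) = -1, so (2/1037)^4 = +1.
Reciprocity: 7 ≡ 3 and 1037 ≡ 1 (mod 4), so (7/1037) = +(1037/7).
Reduce top mod 7: now compute (1/7).
Reached (1/7) = 1. Collecting the sign flips along the way, the symbol is +1.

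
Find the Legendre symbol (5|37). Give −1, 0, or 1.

-1

Reciprocity: 5 ≡ 1 and 37 ≡ 1 (mod 4), so (5/37) = +(37/5).
Reduce top mod 5: now compute (2/5).
Pull out 2: since 5 ≡ 5 (mod 8), (2/5) = -1.
Reached (1/5) = 1. Collecting the sign flips along the way, the symbol is -1.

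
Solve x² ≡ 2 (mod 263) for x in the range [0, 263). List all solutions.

110, 153

Since 263 ≡ 3 (mod 4), a square root of 2 is 2^((263+1)/4) = 2^66 mod 263.
Repeated squaring: 2^2≡4, 2^4≡16, 2^8≡256, 2^16≡49, 2^32≡34, 2^64≡104 (mod 263).
2^66 = 2^(64+2) ≡ 153 (mod 263).
Check: 153² = 23409 ≡ 2 (mod 263). The two roots are 110 and 153.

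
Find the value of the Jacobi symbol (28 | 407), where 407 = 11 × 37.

-1

Pull out 2^2: since 407 ≡ 7 (mod 8), (2/407) = +1, so (2/407)^2 = +1.
Reciprocity: 7 ≡ 3 and 407 ≡ 3 (mod 4), so (7/407) = −(407/7).
Reduce top mod 7: now compute (1/7).
Reached (1/7) = 1. Collecting the sign flips along the way, the symbol is -1.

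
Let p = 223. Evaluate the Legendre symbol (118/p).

-1

Pull out 2: since 223 ≡ 7 (mod 8), (2/223) = +1.
Reciprocity: 59 ≡ 3 and 223 ≡ 3 (mod 4), so (59/223) = −(223/59).
Reduce top mod 59: now compute (46/59).
Pull out 2: since 59 ≡ 3 (mod 8), (2/59) = -1.
Reciprocity: 23 ≡ 3 and 59 ≡ 3 (mod 4), so (23/59) = −(59/23).
Reduce top mod 23: now compute (13/23).
Reciprocity: 13 ≡ 1 and 23 ≡ 3 (mod 4), so (13/23) = +(23/13).
Reduce top mod 13: now compute (10/13).
Pull out 2: since 13 ≡ 5 (mod 8), (2/13) = -1.
Reciprocity: 5 ≡ 1 and 13 ≡ 1 (mod 4), so (5/13) = +(13/5).
Reduce top mod 5: now compute (3/5).
Reciprocity: 3 ≡ 3 and 5 ≡ 1 (mod 4), so (3/5) = +(5/3).
Reduce top mod 3: now compute (2/3).
Pull out 2: since 3 ≡ 3 (mod 8), (2/3) = -1.
Reached (1/3) = 1. Collecting the sign flips along the way, the symbol is -1.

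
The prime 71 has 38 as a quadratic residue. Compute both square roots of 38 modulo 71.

31, 40

Since 71 ≡ 3 (mod 4), a square root of 38 is 38^((71+1)/4) = 38^18 mod 71.
Repeated squaring: 38^2≡24, 38^4≡8, 38^8≡64, 38^16≡49 (mod 71).
38^18 = 38^(16+2) ≡ 40 (mod 71).
Check: 40² = 1600 ≡ 38 (mod 71). The two roots are 31 and 40.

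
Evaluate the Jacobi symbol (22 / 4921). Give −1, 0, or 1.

1

Pull out 2: since 4921 ≡ 1 (mod 8), (2/4921) = +1.
Reciprocity: 11 ≡ 3 and 4921 ≡ 1 (mod 4), so (11/4921) = +(4921/11).
Reduce top mod 11: now compute (4/11).
Pull out 2^2: since 11 ≡ 3 (mod 8), (2/11) = -1, so (2/11)^2 = +1.
Reached (1/11) = 1. Collecting the sign flips along the way, the symbol is +1.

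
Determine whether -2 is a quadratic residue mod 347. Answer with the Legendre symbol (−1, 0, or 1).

1

First reduce: -2 ≡ 345 (mod 347).
Reciprocity: 345 ≡ 1 and 347 ≡ 3 (mod 4), so (345/347) = +(347/345).
Reduce top mod 345: now compute (2/345).
Pull out 2: since 345 ≡ 1 (mod 8), (2/345) = +1.
Reached (1/345) = 1. Collecting the sign flips along the way, the symbol is +1.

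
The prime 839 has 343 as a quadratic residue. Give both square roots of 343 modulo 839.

342, 497

Since 839 ≡ 3 (mod 4), a square root of 343 is 343^((839+1)/4) = 343^210 mod 839.
Repeated squaring: 343^2≡189, 343^4≡483, 343^8≡47, 343^16≡531, 343^32≡57, 343^64≡732, 343^128≡542 (mod 839).
343^210 = 343^(128+64+16+2) ≡ 342 (mod 839).
Check: 342² = 116964 ≡ 343 (mod 839). The two roots are 342 and 497.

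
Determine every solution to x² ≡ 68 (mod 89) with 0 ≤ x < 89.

35, 54

89 ≡ 1 (mod 4), so we find a root by search.
Trying successive values, 35² = 1225 ≡ 68 (mod 89). The other root is 89 − 35 = 54.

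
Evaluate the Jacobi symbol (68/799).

Pull out 2^2: since 799 ≡ 7 (mod 8), (2/799) = +1, so (2/799)^2 = +1.
Reciprocity: 17 ≡ 1 and 799 ≡ 3 (mod 4), so (17/799) = +(799/17).
Reduce top mod 17: now compute (0/17).
Top reduces to 0: gcd > 1, so the symbol is 0.

0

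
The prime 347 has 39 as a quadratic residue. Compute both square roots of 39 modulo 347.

Since 347 ≡ 3 (mod 4), a square root of 39 is 39^((347+1)/4) = 39^87 mod 347.
Repeated squaring: 39^2≡133, 39^4≡339, 39^8≡64, 39^16≡279, 39^32≡113, 39^64≡277 (mod 347).
39^87 = 39^(64+16+4+2+1) ≡ 115 (mod 347).
Check: 115² = 13225 ≡ 39 (mod 347). The two roots are 115 and 232.

115, 232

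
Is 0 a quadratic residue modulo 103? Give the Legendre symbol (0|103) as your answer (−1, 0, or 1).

0

Top reduces to 0: gcd > 1, so the symbol is 0.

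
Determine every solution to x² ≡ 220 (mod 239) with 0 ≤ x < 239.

69, 170

Since 239 ≡ 3 (mod 4), a square root of 220 is 220^((239+1)/4) = 220^60 mod 239.
Repeated squaring: 220^2≡122, 220^4≡66, 220^8≡54, 220^16≡48, 220^32≡153 (mod 239).
220^60 = 220^(32+16+8+4) ≡ 170 (mod 239).
Check: 170² = 28900 ≡ 220 (mod 239). The two roots are 69 and 170.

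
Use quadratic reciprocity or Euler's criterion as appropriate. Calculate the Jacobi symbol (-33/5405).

First reduce: -33 ≡ 5372 (mod 5405).
Pull out 2^2: since 5405 ≡ 5 (mod 8), (2/5405) = -1, so (2/5405)^2 = +1.
Reciprocity: 1343 ≡ 3 and 5405 ≡ 1 (mod 4), so (1343/5405) = +(5405/1343).
Reduce top mod 1343: now compute (33/1343).
Reciprocity: 33 ≡ 1 and 1343 ≡ 3 (mod 4), so (33/1343) = +(1343/33).
Reduce top mod 33: now compute (23/33).
Reciprocity: 23 ≡ 3 and 33 ≡ 1 (mod 4), so (23/33) = +(33/23).
Reduce top mod 23: now compute (10/23).
Pull out 2: since 23 ≡ 7 (mod 8), (2/23) = +1.
Reciprocity: 5 ≡ 1 and 23 ≡ 3 (mod 4), so (5/23) = +(23/5).
Reduce top mod 5: now compute (3/5).
Reciprocity: 3 ≡ 3 and 5 ≡ 1 (mod 4), so (3/5) = +(5/3).
Reduce top mod 3: now compute (2/3).
Pull out 2: since 3 ≡ 3 (mod 8), (2/3) = -1.
Reached (1/3) = 1. Collecting the sign flips along the way, the symbol is -1.

-1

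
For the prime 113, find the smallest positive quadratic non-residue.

3

(2/113) = +1, so 2 is a residue.
(3/113) = −1, so 3 is the smallest positive non-residue mod 113.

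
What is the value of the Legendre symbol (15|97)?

-1

Euler's criterion: (15/97) ≡ 15^48 (mod 97).
15^2 ≡ 31 (mod 97)
15^4 ≡ 88 (mod 97)
15^8 ≡ 81 (mod 97)
15^16 ≡ 62 (mod 97)
15^32 ≡ 61 (mod 97)
15^48 = 15^(32+16) ≡ 96 (mod 97).
Result is 96 ≡ −1, so (15/97) = −1.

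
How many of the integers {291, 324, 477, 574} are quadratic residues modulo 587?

3

(291/587) = -1 → non-residue.
(324/587) = +1 → QR.
(477/587) = +1 → QR.
(574/587) = +1 → QR.
Total quadratic residues among the 4: 3.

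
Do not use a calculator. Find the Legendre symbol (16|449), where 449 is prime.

Euler's criterion: (16/449) ≡ 16^224 (mod 449).
16^2 ≡ 256 (mod 449)
16^4 ≡ 431 (mod 449)
16^8 ≡ 324 (mod 449)
16^16 ≡ 359 (mod 449)
16^32 ≡ 18 (mod 449)
16^64 ≡ 324 (mod 449)
16^128 ≡ 359 (mod 449)
16^224 = 16^(128+64+32) ≡ 1 (mod 449).
Result is 1, so (16/449) = 1.

1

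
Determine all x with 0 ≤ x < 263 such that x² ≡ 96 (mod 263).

126, 137

Since 263 ≡ 3 (mod 4), a square root of 96 is 96^((263+1)/4) = 96^66 mod 263.
Repeated squaring: 96^2≡11, 96^4≡121, 96^8≡176, 96^16≡205, 96^32≡208, 96^64≡132 (mod 263).
96^66 = 96^(64+2) ≡ 137 (mod 263).
Check: 137² = 18769 ≡ 96 (mod 263). The two roots are 126 and 137.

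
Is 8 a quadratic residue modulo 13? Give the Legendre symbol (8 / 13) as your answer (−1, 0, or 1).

-1

Euler's criterion: (8/13) ≡ 8^6 (mod 13).
8^2 ≡ 12 (mod 13)
8^4 ≡ 1 (mod 13)
8^6 = 8^(4+2) ≡ 12 (mod 13).
Result is 12 ≡ −1, so (8/13) = −1.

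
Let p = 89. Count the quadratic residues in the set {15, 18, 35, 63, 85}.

2

(15/89) = -1 → non-residue.
(18/89) = +1 → QR.
(35/89) = -1 → non-residue.
(63/89) = -1 → non-residue.
(85/89) = +1 → QR.
Total quadratic residues among the 5: 2.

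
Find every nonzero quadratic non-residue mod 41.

Square k = 1,…,20 (k and 41−k give the same square):
1²=1, 2²=4, 3²=9, 4²=16, 5²=25, 6²=36, 7²≡8, 8²≡23, 9²≡40, 10²≡18, 11²≡39, 12²≡21, 13²≡5, 14²≡32, 15²≡20, 16²≡10, 17²≡2, 18²≡37, 19²≡33, 20²≡31 (mod 41).
The residues are {1, 2, 4, 5, 8, 9, 10, 16, 18, 20, 21, 23, 25, 31, 32, 33, 36, 37, 39, 40}; the non-residues are the remaining 20 nonzero classes.

3, 6, 7, 11, 12, 13, 14, 15, 17, 19, 22, 24, 26, 27, 28, 29, 30, 34, 35, 38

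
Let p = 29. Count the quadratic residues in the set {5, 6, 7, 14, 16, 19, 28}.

(5/29) = +1 → QR.
(6/29) = +1 → QR.
(7/29) = +1 → QR.
(14/29) = -1 → non-residue.
(16/29) = +1 → QR.
(19/29) = -1 → non-residue.
(28/29) = +1 → QR.
Total quadratic residues among the 7: 5.

5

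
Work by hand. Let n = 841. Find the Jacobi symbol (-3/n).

1

First reduce: -3 ≡ 838 (mod 841).
Pull out 2: since 841 ≡ 1 (mod 8), (2/841) = +1.
Reciprocity: 419 ≡ 3 and 841 ≡ 1 (mod 4), so (419/841) = +(841/419).
Reduce top mod 419: now compute (3/419).
Reciprocity: 3 ≡ 3 and 419 ≡ 3 (mod 4), so (3/419) = −(419/3).
Reduce top mod 3: now compute (2/3).
Pull out 2: since 3 ≡ 3 (mod 8), (2/3) = -1.
Reached (1/3) = 1. Collecting the sign flips along the way, the symbol is +1.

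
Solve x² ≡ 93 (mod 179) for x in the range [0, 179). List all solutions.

Since 179 ≡ 3 (mod 4), a square root of 93 is 93^((179+1)/4) = 93^45 mod 179.
Repeated squaring: 93^2≡57, 93^4≡27, 93^8≡13, 93^16≡169, 93^32≡100 (mod 179).
93^45 = 93^(32+8+4+1) ≡ 56 (mod 179).
Check: 56² = 3136 ≡ 93 (mod 179). The two roots are 56 and 123.

56, 123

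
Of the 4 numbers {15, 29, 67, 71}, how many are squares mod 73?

(15/73) = -1 → non-residue.
(29/73) = -1 → non-residue.
(67/73) = +1 → QR.
(71/73) = +1 → QR.
Total quadratic residues among the 4: 2.

2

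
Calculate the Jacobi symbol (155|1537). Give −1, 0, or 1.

-1

Reciprocity: 155 ≡ 3 and 1537 ≡ 1 (mod 4), so (155/1537) = +(1537/155).
Reduce top mod 155: now compute (142/155).
Pull out 2: since 155 ≡ 3 (mod 8), (2/155) = -1.
Reciprocity: 71 ≡ 3 and 155 ≡ 3 (mod 4), so (71/155) = −(155/71).
Reduce top mod 71: now compute (13/71).
Reciprocity: 13 ≡ 1 and 71 ≡ 3 (mod 4), so (13/71) = +(71/13).
Reduce top mod 13: now compute (6/13).
Pull out 2: since 13 ≡ 5 (mod 8), (2/13) = -1.
Reciprocity: 3 ≡ 3 and 13 ≡ 1 (mod 4), so (3/13) = +(13/3).
Reduce top mod 3: now compute (1/3).
Reached (1/3) = 1. Collecting the sign flips along the way, the symbol is -1.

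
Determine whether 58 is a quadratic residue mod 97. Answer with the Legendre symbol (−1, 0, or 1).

Pull out 2: since 97 ≡ 1 (mod 8), (2/97) = +1.
Reciprocity: 29 ≡ 1 and 97 ≡ 1 (mod 4), so (29/97) = +(97/29).
Reduce top mod 29: now compute (10/29).
Pull out 2: since 29 ≡ 5 (mod 8), (2/29) = -1.
Reciprocity: 5 ≡ 1 and 29 ≡ 1 (mod 4), so (5/29) = +(29/5).
Reduce top mod 5: now compute (4/5).
Pull out 2^2: since 5 ≡ 5 (mod 8), (2/5) = -1, so (2/5)^2 = +1.
Reached (1/5) = 1. Collecting the sign flips along the way, the symbol is -1.

-1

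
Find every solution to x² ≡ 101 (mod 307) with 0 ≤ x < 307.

79, 228

Since 307 ≡ 3 (mod 4), a square root of 101 is 101^((307+1)/4) = 101^77 mod 307.
Repeated squaring: 101^2≡70, 101^4≡295, 101^8≡144, 101^16≡167, 101^32≡259, 101^64≡155 (mod 307).
101^77 = 101^(64+8+4+1) ≡ 79 (mod 307).
Check: 79² = 6241 ≡ 101 (mod 307). The two roots are 79 and 228.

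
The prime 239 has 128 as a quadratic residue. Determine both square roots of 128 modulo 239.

Since 239 ≡ 3 (mod 4), a square root of 128 is 128^((239+1)/4) = 128^60 mod 239.
Repeated squaring: 128^2≡132, 128^4≡216, 128^8≡51, 128^16≡211, 128^32≡67 (mod 239).
128^60 = 128^(32+16+8+4) ≡ 75 (mod 239).
Check: 75² = 5625 ≡ 128 (mod 239). The two roots are 75 and 164.

75, 164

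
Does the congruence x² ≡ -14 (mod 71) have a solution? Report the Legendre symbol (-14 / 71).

Euler's criterion: (-14/71) ≡ 57^35 (mod 71).
57^2 ≡ 54 (mod 71)
57^4 ≡ 5 (mod 71)
57^8 ≡ 25 (mod 71)
57^16 ≡ 57 (mod 71)
57^32 ≡ 54 (mod 71)
57^35 = 57^(32+2+1) ≡ 1 (mod 71).
Result is 1, so (-14/71) = 1.

1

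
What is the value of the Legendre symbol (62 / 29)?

1

First reduce: 62 ≡ 4 (mod 29).
Pull out 2^2: since 29 ≡ 5 (mod 8), (2/29) = -1, so (2/29)^2 = +1.
Reached (1/29) = 1. Collecting the sign flips along the way, the symbol is +1.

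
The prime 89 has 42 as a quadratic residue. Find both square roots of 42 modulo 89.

89 ≡ 1 (mod 4), so we find a root by search.
Trying successive values, 24² = 576 ≡ 42 (mod 89). The other root is 89 − 24 = 65.

24, 65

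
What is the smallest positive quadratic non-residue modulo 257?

3

(2/257) = +1, so 2 is a residue.
(3/257) = −1, so 3 is the smallest positive non-residue mod 257.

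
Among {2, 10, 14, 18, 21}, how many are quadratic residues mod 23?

2

(2/23) = +1 → QR.
(10/23) = -1 → non-residue.
(14/23) = -1 → non-residue.
(18/23) = +1 → QR.
(21/23) = -1 → non-residue.
Total quadratic residues among the 5: 2.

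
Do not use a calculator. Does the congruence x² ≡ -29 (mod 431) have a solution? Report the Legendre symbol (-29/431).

-1

Euler's criterion: (-29/431) ≡ 402^215 (mod 431).
402^2 ≡ 410 (mod 431)
402^4 ≡ 10 (mod 431)
402^8 ≡ 100 (mod 431)
402^16 ≡ 87 (mod 431)
402^32 ≡ 242 (mod 431)
402^64 ≡ 379 (mod 431)
402^128 ≡ 118 (mod 431)
402^215 = 402^(128+64+16+4+2+1) ≡ 430 (mod 431).
Result is 430 ≡ −1, so (-29/431) = −1.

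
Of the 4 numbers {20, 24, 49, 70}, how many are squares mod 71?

3

(20/71) = +1 → QR.
(24/71) = +1 → QR.
(49/71) = +1 → QR.
(70/71) = -1 → non-residue.
Total quadratic residues among the 4: 3.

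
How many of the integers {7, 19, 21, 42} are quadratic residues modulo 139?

2

(7/139) = +1 → QR.
(19/139) = -1 → non-residue.
(21/139) = -1 → non-residue.
(42/139) = +1 → QR.
Total quadratic residues among the 4: 2.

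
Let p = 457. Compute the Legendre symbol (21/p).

1

Euler's criterion: (21/457) ≡ 21^228 (mod 457).
21^2 ≡ 441 (mod 457)
21^4 ≡ 256 (mod 457)
21^8 ≡ 185 (mod 457)
21^16 ≡ 407 (mod 457)
21^32 ≡ 215 (mod 457)
21^64 ≡ 68 (mod 457)
21^128 ≡ 54 (mod 457)
21^228 = 21^(128+64+32+4) ≡ 1 (mod 457).
Result is 1, so (21/457) = 1.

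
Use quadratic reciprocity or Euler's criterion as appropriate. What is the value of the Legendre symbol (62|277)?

Euler's criterion: (62/277) ≡ 62^138 (mod 277).
62^2 ≡ 243 (mod 277)
62^4 ≡ 48 (mod 277)
62^8 ≡ 88 (mod 277)
62^16 ≡ 265 (mod 277)
62^32 ≡ 144 (mod 277)
62^64 ≡ 238 (mod 277)
62^128 ≡ 136 (mod 277)
62^138 = 62^(128+8+2) ≡ 1 (mod 277).
Result is 1, so (62/277) = 1.

1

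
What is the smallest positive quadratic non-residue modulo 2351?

13

(2/2351) = +1, so 2 is a residue.
(3/2351) = +1, so 3 is a residue.
(4/2351) = +1, so 4 is a residue.
(5/2351) = +1, so 5 is a residue.
(6/2351) = +1, so 6 is a residue.
(7/2351) = +1, so 7 is a residue.
(8/2351) = +1, so 8 is a residue.
(9/2351) = +1, so 9 is a residue.
(10/2351) = +1, so 10 is a residue.
(11/2351) = +1, so 11 is a residue.
(12/2351) = +1, so 12 is a residue.
(13/2351) = −1, so 13 is the smallest positive non-residue mod 2351.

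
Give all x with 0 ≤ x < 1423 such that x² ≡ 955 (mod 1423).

163, 1260

Since 1423 ≡ 3 (mod 4), a square root of 955 is 955^((1423+1)/4) = 955^356 mod 1423.
Repeated squaring: 955^2≡1305, 955^4≡1117, 955^8≡1141, 955^16≡1259, 955^32≡1282, 955^64≡1382, 955^128≡258, 955^256≡1106 (mod 1423).
955^356 = 955^(256+64+32+4) ≡ 1260 (mod 1423).
Check: 1260² = 1587600 ≡ 955 (mod 1423). The two roots are 163 and 1260.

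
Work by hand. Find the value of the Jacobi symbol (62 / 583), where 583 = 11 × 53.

-1

Pull out 2: since 583 ≡ 7 (mod 8), (2/583) = +1.
Reciprocity: 31 ≡ 3 and 583 ≡ 3 (mod 4), so (31/583) = −(583/31).
Reduce top mod 31: now compute (25/31).
Reciprocity: 25 ≡ 1 and 31 ≡ 3 (mod 4), so (25/31) = +(31/25).
Reduce top mod 25: now compute (6/25).
Pull out 2: since 25 ≡ 1 (mod 8), (2/25) = +1.
Reciprocity: 3 ≡ 3 and 25 ≡ 1 (mod 4), so (3/25) = +(25/3).
Reduce top mod 3: now compute (1/3).
Reached (1/3) = 1. Collecting the sign flips along the way, the symbol is -1.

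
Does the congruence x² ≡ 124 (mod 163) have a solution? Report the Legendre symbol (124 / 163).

-1

Pull out 2^2: since 163 ≡ 3 (mod 8), (2/163) = -1, so (2/163)^2 = +1.
Reciprocity: 31 ≡ 3 and 163 ≡ 3 (mod 4), so (31/163) = −(163/31).
Reduce top mod 31: now compute (8/31).
Pull out 2^3: since 31 ≡ 7 (mod 8), (2/31) = +1, so (2/31)^3 = +1.
Reached (1/31) = 1. Collecting the sign flips along the way, the symbol is -1.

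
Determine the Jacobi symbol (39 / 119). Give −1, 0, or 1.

Reciprocity: 39 ≡ 3 and 119 ≡ 3 (mod 4), so (39/119) = −(119/39).
Reduce top mod 39: now compute (2/39).
Pull out 2: since 39 ≡ 7 (mod 8), (2/39) = +1.
Reached (1/39) = 1. Collecting the sign flips along the way, the symbol is -1.

-1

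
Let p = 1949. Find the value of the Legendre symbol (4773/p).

First reduce: 4773 ≡ 875 (mod 1949).
Reciprocity: 875 ≡ 3 and 1949 ≡ 1 (mod 4), so (875/1949) = +(1949/875).
Reduce top mod 875: now compute (199/875).
Reciprocity: 199 ≡ 3 and 875 ≡ 3 (mod 4), so (199/875) = −(875/199).
Reduce top mod 199: now compute (79/199).
Reciprocity: 79 ≡ 3 and 199 ≡ 3 (mod 4), so (79/199) = −(199/79).
Reduce top mod 79: now compute (41/79).
Reciprocity: 41 ≡ 1 and 79 ≡ 3 (mod 4), so (41/79) = +(79/41).
Reduce top mod 41: now compute (38/41).
Pull out 2: since 41 ≡ 1 (mod 8), (2/41) = +1.
Reciprocity: 19 ≡ 3 and 41 ≡ 1 (mod 4), so (19/41) = +(41/19).
Reduce top mod 19: now compute (3/19).
Reciprocity: 3 ≡ 3 and 19 ≡ 3 (mod 4), so (3/19) = −(19/3).
Reduce top mod 3: now compute (1/3).
Reached (1/3) = 1. Collecting the sign flips along the way, the symbol is -1.

-1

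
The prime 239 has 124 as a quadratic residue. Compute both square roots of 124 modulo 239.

29, 210

Since 239 ≡ 3 (mod 4), a square root of 124 is 124^((239+1)/4) = 124^60 mod 239.
Repeated squaring: 124^2≡80, 124^4≡186, 124^8≡180, 124^16≡135, 124^32≡61 (mod 239).
124^60 = 124^(32+16+8+4) ≡ 29 (mod 239).
Check: 29² = 841 ≡ 124 (mod 239). The two roots are 29 and 210.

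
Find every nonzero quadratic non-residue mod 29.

2,3,8,10,11,12,14,15,17,18,19,21,26,27

Square k = 1,…,14 (k and 29−k give the same square):
1²=1, 2²=4, 3²=9, 4²=16, 5²=25, 6²≡7, 7²≡20, 8²≡6, 9²≡23, 10²≡13, 11²≡5, 12²≡28, 13²≡24, 14²≡22 (mod 29).
The residues are {1, 4, 5, 6, 7, 9, 13, 16, 20, 22, 23, 24, 25, 28}; the non-residues are the remaining 14 nonzero classes.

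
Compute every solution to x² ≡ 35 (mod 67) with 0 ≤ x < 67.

Since 67 ≡ 3 (mod 4), a square root of 35 is 35^((67+1)/4) = 35^17 mod 67.
Repeated squaring: 35^2≡19, 35^4≡26, 35^8≡6, 35^16≡36 (mod 67).
35^17 = 35^(16+1) ≡ 54 (mod 67).
Check: 54² = 2916 ≡ 35 (mod 67). The two roots are 13 and 54.

13, 54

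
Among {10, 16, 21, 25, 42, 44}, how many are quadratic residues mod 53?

5

(10/53) = +1 → QR.
(16/53) = +1 → QR.
(21/53) = -1 → non-residue.
(25/53) = +1 → QR.
(42/53) = +1 → QR.
(44/53) = +1 → QR.
Total quadratic residues among the 6: 5.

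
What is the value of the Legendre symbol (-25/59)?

-1

First reduce: -25 ≡ 34 (mod 59).
Pull out 2: since 59 ≡ 3 (mod 8), (2/59) = -1.
Reciprocity: 17 ≡ 1 and 59 ≡ 3 (mod 4), so (17/59) = +(59/17).
Reduce top mod 17: now compute (8/17).
Pull out 2^3: since 17 ≡ 1 (mod 8), (2/17) = +1, so (2/17)^3 = +1.
Reached (1/17) = 1. Collecting the sign flips along the way, the symbol is -1.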